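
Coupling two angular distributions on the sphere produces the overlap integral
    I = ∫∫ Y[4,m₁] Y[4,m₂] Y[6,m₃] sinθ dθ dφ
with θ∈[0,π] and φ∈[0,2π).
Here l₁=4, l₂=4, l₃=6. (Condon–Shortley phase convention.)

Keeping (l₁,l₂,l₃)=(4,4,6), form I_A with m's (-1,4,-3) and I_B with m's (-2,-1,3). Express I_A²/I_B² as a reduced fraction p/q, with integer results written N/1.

16/7

l's match ⇒ only the (l;m) 3-j factors differ between A and B.
A: triangle coeff Δ(4,4,6) = 1/1261260; Σ_t [2,2]: t=2:+1/51840 = 1/51840; (3j)²=8/429 [(4 4 6; -1 4 -3)], sign=-1
B: triangle coeff Δ(4,4,6) = 1/1261260; Σ_t [0,2]: t=0:+1/51840 t=1:−1/5760 t=2:+1/11520 = -7/103680; (3j)²=7/858 [(4 4 6; -2 -1 3)], sign=+1
I_A²/I_B² = (8/429)/(7/858) = 16/7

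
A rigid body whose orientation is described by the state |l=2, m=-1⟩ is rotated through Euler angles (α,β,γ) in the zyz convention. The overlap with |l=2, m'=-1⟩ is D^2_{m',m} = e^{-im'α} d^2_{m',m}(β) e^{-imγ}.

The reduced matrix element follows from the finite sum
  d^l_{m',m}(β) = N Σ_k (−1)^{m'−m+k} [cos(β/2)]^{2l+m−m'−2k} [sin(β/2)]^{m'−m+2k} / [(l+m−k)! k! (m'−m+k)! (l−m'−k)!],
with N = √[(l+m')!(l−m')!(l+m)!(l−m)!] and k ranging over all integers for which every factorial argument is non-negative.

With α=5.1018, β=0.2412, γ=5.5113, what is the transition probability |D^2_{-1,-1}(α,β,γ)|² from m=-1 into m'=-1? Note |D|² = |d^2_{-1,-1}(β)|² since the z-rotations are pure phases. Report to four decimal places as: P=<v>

Split into d^2_{-1,-1}(β=0.2412) × two z-phases.
c=cos(0.241200/2)=0.992737, s=sin(0.241200/2)=0.120308; N=√[1·6·1·6]=6.000000
The bounds max(0,m−m')=0 and min(l+m,l−m')=1 give 2 terms
  k=0: (−1)^0·6.0000/(6)·0.9927^4·0.1203^0 = +0.971262
  k=1: (−1)^1·6.0000/(2)·0.9927^2·0.1203^2 = -0.042793
d^2_{-1,-1}(0.2412) = +0.971262 -0.042793 = +0.928468
|D^2_{-1,-1}|² = |d^2_{-1,-1}(β)|² = (+0.928468)² = 0.862053 (the z-rotation phases have unit modulus)

P=0.8621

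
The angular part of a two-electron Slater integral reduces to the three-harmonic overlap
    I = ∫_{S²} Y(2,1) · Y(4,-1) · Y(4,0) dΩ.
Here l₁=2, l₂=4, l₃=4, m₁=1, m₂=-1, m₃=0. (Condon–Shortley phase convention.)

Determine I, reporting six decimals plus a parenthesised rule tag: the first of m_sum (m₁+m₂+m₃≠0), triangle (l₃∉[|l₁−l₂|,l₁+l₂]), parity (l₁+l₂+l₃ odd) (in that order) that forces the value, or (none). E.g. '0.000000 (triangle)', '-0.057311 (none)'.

Checks pass: Σm=0; 10 even; l₃=4∈[2,6].
(2·2+1)(2·4+1)(2·4+1) = 405
Δ: 2! 2! 6! / 11! → 1/13860
sum: t=0:+1/192 t=1:−1/36 t=2:+1/192 = -5/288
3j²(2 4 4; 0 0 0) = Δ·Π!·Σ² = 20/693  (sign -1)
sum: t=0:+1/72 t=1:−1/96 = 1/288
3j²(2 4 4; 1 -1 0) = Δ·Π!·Σ² = 1/462  (sign +1)
combine: 4πI² = 405·20/693·1/462 = 150/5929
take √, sign -1: I = -0.04486937
No selection rule forces the value: the integral is nonzero (none).

-0.044869 (none)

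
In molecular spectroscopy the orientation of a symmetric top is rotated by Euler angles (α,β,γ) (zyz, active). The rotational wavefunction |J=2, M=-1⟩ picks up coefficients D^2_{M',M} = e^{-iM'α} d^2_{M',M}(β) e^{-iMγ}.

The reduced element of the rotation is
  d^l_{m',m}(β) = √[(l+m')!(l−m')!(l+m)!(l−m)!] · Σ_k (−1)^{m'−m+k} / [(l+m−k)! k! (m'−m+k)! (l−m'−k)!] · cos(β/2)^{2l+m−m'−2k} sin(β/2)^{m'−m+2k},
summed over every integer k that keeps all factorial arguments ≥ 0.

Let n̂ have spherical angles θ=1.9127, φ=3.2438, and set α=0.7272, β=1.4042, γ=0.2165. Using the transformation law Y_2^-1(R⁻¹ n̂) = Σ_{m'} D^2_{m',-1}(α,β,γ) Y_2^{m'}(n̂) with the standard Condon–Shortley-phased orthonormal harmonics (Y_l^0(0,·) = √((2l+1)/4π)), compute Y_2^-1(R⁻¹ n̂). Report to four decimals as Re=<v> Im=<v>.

Need the full column D^2_{m',-1} for m'=−2..2 at α=0.7272, β=1.4042, γ=0.2165.
cos(β/2)=0.763488, sin(β/2)=0.645822
d^2_{-2,-1}: single k=1 term ⇒ +0.574843;  D = -0.057448+0.571965i
d^2_{-1,-1}: k∈[0..1] ⇒ +0.339788 -0.729376 = -0.389588;  D = -0.228609-0.315463i
d^2_{0,-1}: k∈[0..1] ⇒ -0.704036 +0.503752 = -0.200284;  D = -0.195608-0.043023i
d^2_{1,-1}: k∈[0..1] ⇒ +0.729376 -0.173961 = +0.555415;  D = +0.484545-0.271480i
d^2_{2,-1}: single k=0 term ⇒ -0.411312;  D = -0.134409+0.388731i
Y_2^{m'}(θ=1.9127,φ=3.2438) and Σ D·Y over m':
  (-0.0574+0.5720i)·(+0.3357-0.0696i)  (-0.2286-0.3155i)·(+0.2428-0.0249i)  (-0.1956-0.0430i)·(-0.2090+0.0000i)  (+0.4845-0.2715i)·(-0.2428-0.0249i)  (-0.1344+0.3887i)·(+0.3357+0.0696i)
Y_2^-1(R⁻¹ n̂) = -0.198504+0.309106i

Re=-0.1985 Im=0.3091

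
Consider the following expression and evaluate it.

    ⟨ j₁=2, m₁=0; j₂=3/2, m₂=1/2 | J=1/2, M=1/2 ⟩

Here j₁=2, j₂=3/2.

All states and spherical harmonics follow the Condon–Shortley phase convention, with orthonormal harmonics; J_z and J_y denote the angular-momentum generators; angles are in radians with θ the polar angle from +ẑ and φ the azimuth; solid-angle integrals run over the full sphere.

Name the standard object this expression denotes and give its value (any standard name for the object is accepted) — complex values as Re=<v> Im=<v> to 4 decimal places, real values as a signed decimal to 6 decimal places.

Clebsch–Gordan coefficient, +√(1/5) ≈ +0.447214

This is a Clebsch–Gordan (vector-coupling) coefficient.
√[2·3!1!0!/5! · 2!2!2!1!1!0!] = √(4/5)
  +(−1)^2/∏(2,1,0,0,1,0)! = 1/2  (running 1/2)
⟨..|..⟩ = √(4/5)·(1/2) = +0.447214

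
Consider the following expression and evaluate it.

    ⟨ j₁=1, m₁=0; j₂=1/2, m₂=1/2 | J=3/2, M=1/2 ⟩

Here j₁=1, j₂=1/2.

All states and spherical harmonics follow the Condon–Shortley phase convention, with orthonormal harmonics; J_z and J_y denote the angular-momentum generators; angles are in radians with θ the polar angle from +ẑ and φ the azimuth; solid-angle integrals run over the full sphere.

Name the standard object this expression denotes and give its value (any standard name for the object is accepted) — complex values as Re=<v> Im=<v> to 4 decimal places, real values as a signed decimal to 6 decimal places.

Clebsch–Gordan coefficient, +√(2/3) ≈ +0.816497

This is a Clebsch–Gordan (vector-coupling) coefficient.
j₁+j₂−J=0  J+j₁−j₂=2  J−j₁+j₂=1  j₁+j₂+J+1=4
(j₁±m₁, j₂±m₂, J±M) = (1,1,1,0,2,1)
P² = 2/3
sum k=0..0:
  [0] +1/1 = 1
S = 1
C² = P²·S² = 2/3 ; C = +0.816497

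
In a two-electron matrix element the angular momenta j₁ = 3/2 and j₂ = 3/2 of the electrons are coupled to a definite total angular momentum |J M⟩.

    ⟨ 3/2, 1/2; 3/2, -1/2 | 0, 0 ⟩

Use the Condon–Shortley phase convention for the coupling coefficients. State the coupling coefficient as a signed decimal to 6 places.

−√(1/4) ≈ -0.500000

triangle: 3!*0!*0!/4! = 6/24
(j±m)!: 2!*1!*1!*2!*0!*0! = 4
prefactor² = (2J+1)*Δ*N² = 1
  k=1: −1/(1!*2!*0!*0!*0!*0!) = -1/2
Σ = -1/2  ⇒  CG² = 1*(-1/2)² = 1/4
CG = −√(1/4) = -0.500000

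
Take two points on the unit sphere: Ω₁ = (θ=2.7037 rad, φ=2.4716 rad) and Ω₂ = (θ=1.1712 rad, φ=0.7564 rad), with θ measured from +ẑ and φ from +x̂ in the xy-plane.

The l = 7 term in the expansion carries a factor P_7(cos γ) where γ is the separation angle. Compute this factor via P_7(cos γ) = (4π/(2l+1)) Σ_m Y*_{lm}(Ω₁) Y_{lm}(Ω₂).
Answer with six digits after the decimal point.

-0.006784

Expand P_7 via completeness: Σ_{m} conj(Y_{7,m}) at Ω₁ times Y_{7,m} at Ω₂ —
  [-7]  conj(Y_{7,-7})(Ω₁) = 0.00003 - 0.00123j ; Y_{7,-7}(Ω₂) = 0.15486 + 0.23513j ; Δ = 0.00029 - 0.00018j
  [-6]  conj(Y_{7,-6})(Ω₁) = 0.00629 - 0.00758j ; Y_{7,-6}(Ω₂) = -0.07701 + 0.43817j ; Δ = 0.00284 + 0.00334j
  [-5]  conj(Y_{7,-5})(Ω₁) = 0.04755 - 0.01005j ; Y_{7,-5}(Ω₂) = -0.18889 + 0.14075j ; Δ = -0.00757 + 0.00859j
  [-4]  conj(Y_{7,-4})(Ω₁) = 0.14741 + 0.07333j ; Y_{7,-4}(Ω₂) = 0.21085 + 0.02457j ; Δ = 0.02928 + 0.01908j
  [-3]  conj(Y_{7,-3})(Ω₁) = 0.16163 + 0.34406j ; Y_{7,-3}(Ω₂) = 0.20653 + 0.24599j ; Δ = -0.05125 + 0.11082j
  [-2]  conj(Y_{7,-2})(Ω₁) = -0.12227 + 0.52029j ; Y_{7,-2}(Ω₂) = 0.00487 - 0.08389j ; Δ = 0.04305 + 0.01279j
  [-1]  conj(Y_{7,-1})(Ω₁) = -0.20032 + 0.15870j ; Y_{7,-1}(Ω₂) = 0.23884 - 0.22537j ; Δ = -0.01208 + 0.08305j
  [+0]  conj(Y_{7,0})(Ω₁) = 0.37894 + 0.00000j ; Y_{7,0}(Ω₂) = -0.04545 + 0.00000j ; Δ = -0.01722 + 0.00000j
  [+1]  conj(Y_{7,1})(Ω₁) = 0.20032 + 0.15870j ; Y_{7,1}(Ω₂) = -0.23884 - 0.22537j ; Δ = -0.01208 - 0.08305j
  [+2]  conj(Y_{7,2})(Ω₁) = -0.12227 - 0.52029j ; Y_{7,2}(Ω₂) = 0.00487 + 0.08389j ; Δ = 0.04305 - 0.01279j
  [+3]  conj(Y_{7,3})(Ω₁) = -0.16163 + 0.34406j ; Y_{7,3}(Ω₂) = -0.20653 + 0.24599j ; Δ = -0.05125 - 0.11082j
  [+4]  conj(Y_{7,4})(Ω₁) = 0.14741 - 0.07333j ; Y_{7,4}(Ω₂) = 0.21085 - 0.02457j ; Δ = 0.02928 - 0.01908j
  [+5]  conj(Y_{7,5})(Ω₁) = -0.04755 - 0.01005j ; Y_{7,5}(Ω₂) = 0.18889 + 0.14075j ; Δ = -0.00757 - 0.00859j
  [+6]  conj(Y_{7,6})(Ω₁) = 0.00629 + 0.00758j ; Y_{7,6}(Ω₂) = -0.07701 - 0.43817j ; Δ = 0.00284 - 0.00334j
  [+7]  conj(Y_{7,7})(Ω₁) = -0.00003 - 0.00123j ; Y_{7,7}(Ω₂) = -0.15486 + 0.23513j ; Δ = 0.00029 + 0.00018j
Accumulated sum -0.00810 + 0.00000j; after 4π/(2l+1) scaling, -0.00678 + 0.00000j ⇒ P_7 = -0.006784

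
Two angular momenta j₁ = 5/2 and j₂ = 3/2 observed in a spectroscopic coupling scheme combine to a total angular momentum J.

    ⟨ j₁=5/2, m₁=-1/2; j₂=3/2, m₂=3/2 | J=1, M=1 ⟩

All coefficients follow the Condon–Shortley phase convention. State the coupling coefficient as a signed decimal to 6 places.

j₁+j₂−J=3  J+j₁−j₂=2  J−j₁+j₂=0  j₁+j₂+J+1=6
(j₁±m₁, j₂±m₂, J±M) = (2,3,3,0,2,0)
P² = 36/5
sum k=3..3:
  [3] −1/12 = -1/12
S = -1/12
C² = P²·S² = 1/20 ; C = -0.223607

-0.223607  (= −√(1/20))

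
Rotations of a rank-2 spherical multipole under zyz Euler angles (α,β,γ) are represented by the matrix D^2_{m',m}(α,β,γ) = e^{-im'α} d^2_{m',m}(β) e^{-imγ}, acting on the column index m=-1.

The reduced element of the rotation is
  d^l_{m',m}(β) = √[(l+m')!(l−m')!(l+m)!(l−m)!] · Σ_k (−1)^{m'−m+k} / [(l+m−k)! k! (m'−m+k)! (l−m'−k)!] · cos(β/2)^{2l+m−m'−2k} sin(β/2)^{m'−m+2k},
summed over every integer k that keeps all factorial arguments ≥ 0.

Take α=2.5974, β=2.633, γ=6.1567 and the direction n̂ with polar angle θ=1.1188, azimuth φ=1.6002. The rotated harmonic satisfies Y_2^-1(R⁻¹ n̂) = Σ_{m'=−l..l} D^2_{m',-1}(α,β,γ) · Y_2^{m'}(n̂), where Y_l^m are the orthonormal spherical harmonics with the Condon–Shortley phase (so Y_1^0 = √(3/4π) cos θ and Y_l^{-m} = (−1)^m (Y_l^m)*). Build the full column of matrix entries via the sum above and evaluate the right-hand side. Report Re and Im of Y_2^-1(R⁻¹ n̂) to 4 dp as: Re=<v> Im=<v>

Need the full column D^2_{m',-1} for m'=−2..2 at α=2.5974, β=2.6330, γ=6.1567.
cos(β/2)=0.251564, sin(β/2)=0.967841
d^2_{-2,-1}: single k=1 term ⇒ +0.030816;  D = +0.010738-0.028885i
d^2_{-1,-1}: k∈[0..1] ⇒ +0.004005 -0.177839 = -0.173834;  D = +0.136182-0.108041i
d^2_{0,-1}: k∈[0..1] ⇒ -0.037742 +0.558645 = +0.520903;  D = +0.516742-0.065711i
d^2_{1,-1}: k∈[0..1] ⇒ +0.177839 -0.877436 = -0.699596;  D = +0.639446+0.283802i
d^2_{2,-1}: single k=0 term ⇒ -0.456132;  D = -0.260890-0.374156i
Y_2^{m'}(θ=1.1188,φ=1.6002) and Σ D·Y over m':
  (+0.0107-0.0289i)·(-0.3120+0.0184i)  (+0.1362-0.1080i)·(-0.0089-0.3034i)  (+0.5167-0.0657i)·(-0.1349+0.0000i)  (+0.6394+0.2838i)·(+0.0089-0.3034i)  (-0.2609-0.3742i)·(-0.3120-0.0184i)
Y_2^-1(R⁻¹ n̂) = +0.059826-0.092209i

Re=0.0598 Im=-0.0922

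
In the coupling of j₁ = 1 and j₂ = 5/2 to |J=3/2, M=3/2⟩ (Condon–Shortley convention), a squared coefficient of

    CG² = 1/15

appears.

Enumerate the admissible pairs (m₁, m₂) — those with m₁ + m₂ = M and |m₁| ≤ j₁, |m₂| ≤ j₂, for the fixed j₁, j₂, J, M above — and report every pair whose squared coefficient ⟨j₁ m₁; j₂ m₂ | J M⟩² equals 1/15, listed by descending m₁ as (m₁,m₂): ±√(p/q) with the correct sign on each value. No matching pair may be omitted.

(1,1/2): +√(1/15)

Admissible pairs with m₁+m₂ = M = 3/2: (-1,5/2), (0,3/2), (1,1/2)
  (m₁,m₂)=(1,1/2): CG² = 1/15, CG = +√(1/15)   ← matches the target
  (m₁,m₂)=(0,3/2): CG² = 4/15, CG = −√(4/15)
  (m₁,m₂)=(-1,5/2): CG² = 2/3, CG = +√(2/3)
Pairs with CG² = 1/15: (1,1/2): +√(1/15)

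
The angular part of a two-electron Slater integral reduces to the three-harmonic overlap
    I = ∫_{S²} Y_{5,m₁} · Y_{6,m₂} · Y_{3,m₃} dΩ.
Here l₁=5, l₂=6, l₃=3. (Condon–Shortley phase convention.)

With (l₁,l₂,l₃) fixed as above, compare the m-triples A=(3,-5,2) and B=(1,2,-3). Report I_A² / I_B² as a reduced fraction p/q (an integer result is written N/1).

33/35

Shared (l₁,l₂,l₃)=(5,6,3): N and (l;000)² cancel in I_A²/I_B².
A: Δ = 8!·2!·4!/15! = 1/675675; Racah Σ t=0..1: t=0:+1/483840 t=1:−1/120960 = -1/161280; ⇒ 3j(5 6 3; 3 -5 2)² = 2/91, sgn +1
B: Δ = 8!·2!·4!/15! = 1/675675; Racah Σ t=4..4: t=4:+1/27648 = 1/27648; ⇒ 3j(5 6 3; 1 2 -3)² = 10/429, sgn +1
I_A²/I_B² = (2/91)/(10/429) = 33/35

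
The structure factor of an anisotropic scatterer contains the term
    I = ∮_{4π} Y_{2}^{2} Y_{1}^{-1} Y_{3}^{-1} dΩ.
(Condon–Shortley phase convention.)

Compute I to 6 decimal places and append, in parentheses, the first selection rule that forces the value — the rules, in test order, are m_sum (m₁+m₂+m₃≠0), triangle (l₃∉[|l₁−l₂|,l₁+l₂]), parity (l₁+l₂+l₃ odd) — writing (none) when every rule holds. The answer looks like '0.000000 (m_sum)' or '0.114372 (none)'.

Rules hold: Σm=0, L=6 even, 1≤3≤3.
N = 5·3·7 = 105
Δ = 0!·4!·2!/7! = 1/105
Racah Σ t=0..0: t=0:+1/4 = 1/4
⇒ 3j(2 1 3; 0 0 0)² = 3/35, sgn -1
Racah Σ t=0..0: t=0:+1/48 = 1/48
⇒ 3j(2 1 3; 2 -1 -1)² = 1/105, sgn +1
4πI² = N·(3j₀)²·(3jₘ)² = 3/35
I = -1·√(0.0857143/4π) = -0.08258890
No selection rule forces the value: the integral is nonzero (none).

-0.082589 (none)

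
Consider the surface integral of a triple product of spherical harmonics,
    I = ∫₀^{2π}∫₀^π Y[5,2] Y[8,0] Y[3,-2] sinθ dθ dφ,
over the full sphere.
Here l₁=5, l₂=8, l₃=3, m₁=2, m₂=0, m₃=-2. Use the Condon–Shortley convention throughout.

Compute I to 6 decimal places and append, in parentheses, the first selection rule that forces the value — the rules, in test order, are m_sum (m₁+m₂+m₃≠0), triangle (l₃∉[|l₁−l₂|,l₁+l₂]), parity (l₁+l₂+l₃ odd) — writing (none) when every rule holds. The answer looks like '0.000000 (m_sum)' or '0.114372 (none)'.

Checks pass: Σm=0; 16 even; l₃=3∈[3,13].
(2·5+1)(2·8+1)(2·3+1) = 1309
Δ: 10! 0! 6! / 17! → 1/136136
sum: t=5:−1/518400 = -1/518400
3j²(5 8 3; 0 0 0) = Δ·Π!·Σ² = 56/2431  (sign +1)
sum: t=3:−1/3628800 = -1/3628800
3j²(5 8 3; 2 0 -2) = Δ·Π!·Σ² = 8/2431  (sign +1)
combine: 4πI² = 1309·56/2431·8/2431 = 3136/31603
take √, sign +1: I = 0.08886258
No selection rule forces the value: the integral is nonzero (none).

0.088863 (none)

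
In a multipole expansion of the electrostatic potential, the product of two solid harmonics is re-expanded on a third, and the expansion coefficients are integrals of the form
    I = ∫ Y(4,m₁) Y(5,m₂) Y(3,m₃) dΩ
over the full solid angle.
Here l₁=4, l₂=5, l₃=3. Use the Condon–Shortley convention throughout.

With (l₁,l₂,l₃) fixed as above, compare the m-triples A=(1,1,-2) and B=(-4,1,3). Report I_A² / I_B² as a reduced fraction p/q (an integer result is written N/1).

Shared (l₁,l₂,l₃)=(4,5,3): N and (l;000)² cancel in I_A²/I_B².
A: Δ = 6!·2!·4!/13! = 1/180180; Racah Σ t=2..3: t=2:+1/1152 t=3:−1/432 = -5/3456; ⇒ 3j(4 5 3; 1 1 -2)² = 625/36036, sgn +1
B: Δ = 6!·2!·4!/13! = 1/180180; Racah Σ t=6..6: t=6:+1/34560 = 1/34560; ⇒ 3j(4 5 3; -4 1 3)² = 1/429, sgn +1
I_A²/I_B² = (625/36036)/(1/429) = 625/84

625/84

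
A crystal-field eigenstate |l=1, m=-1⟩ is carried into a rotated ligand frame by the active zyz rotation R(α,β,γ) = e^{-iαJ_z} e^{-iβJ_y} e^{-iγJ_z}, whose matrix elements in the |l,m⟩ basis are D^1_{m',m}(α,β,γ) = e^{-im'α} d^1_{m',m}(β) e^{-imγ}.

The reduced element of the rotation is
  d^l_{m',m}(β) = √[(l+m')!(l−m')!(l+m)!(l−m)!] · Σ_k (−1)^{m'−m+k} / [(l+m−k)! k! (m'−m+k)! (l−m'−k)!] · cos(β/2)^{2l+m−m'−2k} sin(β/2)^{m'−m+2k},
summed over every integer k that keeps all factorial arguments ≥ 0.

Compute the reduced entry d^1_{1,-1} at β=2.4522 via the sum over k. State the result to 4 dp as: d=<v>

d=0.8858

d^1_{1,-1}(β=2.4522) via the finite sum:
c=cos(2.452200/2)=0.337911, s=sin(2.452200/2)=0.941178; N=√[2·1·1·2]=2.000000
The bounds max(0,m−m')=0 and min(l+m,l−m')=0 give 1 term
  k=0: (−1)^2·2.0000/(2)·0.3379^0·0.9412^2 = +0.885816
d^1_{1,-1}(2.4522) = +0.885816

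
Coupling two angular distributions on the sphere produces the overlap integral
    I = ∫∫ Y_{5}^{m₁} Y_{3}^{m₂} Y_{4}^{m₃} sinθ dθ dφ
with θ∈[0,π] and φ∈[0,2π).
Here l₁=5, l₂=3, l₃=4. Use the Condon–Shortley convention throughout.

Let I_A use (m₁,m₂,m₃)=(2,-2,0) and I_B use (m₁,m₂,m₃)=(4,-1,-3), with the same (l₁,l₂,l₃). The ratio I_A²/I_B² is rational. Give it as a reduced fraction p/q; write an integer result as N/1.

Shared (l₁,l₂,l₃)=(5,3,4): N and (l;000)² cancel in I_A²/I_B².
A: Δ = 4!·6!·2!/13! = 1/180180; Racah Σ t=0..1: t=0:+1/864 t=1:−1/576 = -1/1728; ⇒ 3j(5 3 4; 2 -2 0)² = 5/1287, sgn -1
B: Δ = 4!·6!·2!/13! = 1/180180; Racah Σ t=0..1: t=0:+1/5760 t=1:−1/4320 = -1/17280; ⇒ 3j(5 3 4; 4 -1 -3)² = 7/4290, sgn +1
I_A²/I_B² = (5/1287)/(7/4290) = 50/21

50/21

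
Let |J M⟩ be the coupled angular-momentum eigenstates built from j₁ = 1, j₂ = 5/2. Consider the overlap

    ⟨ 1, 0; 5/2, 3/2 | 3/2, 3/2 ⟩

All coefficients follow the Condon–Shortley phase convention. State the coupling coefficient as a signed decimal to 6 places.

j₁+j₂−J=2  J+j₁−j₂=0  J−j₁+j₂=3  j₁+j₂+J+1=6
(j₁±m₁, j₂±m₂, J±M) = (1,1,4,1,3,0)
P² = 48/5
sum k=1..1:
  [1] −1/6 = -1/6
S = -1/6
C² = P²·S² = 4/15 ; C = -0.516398

-0.516398  (= −√(4/15))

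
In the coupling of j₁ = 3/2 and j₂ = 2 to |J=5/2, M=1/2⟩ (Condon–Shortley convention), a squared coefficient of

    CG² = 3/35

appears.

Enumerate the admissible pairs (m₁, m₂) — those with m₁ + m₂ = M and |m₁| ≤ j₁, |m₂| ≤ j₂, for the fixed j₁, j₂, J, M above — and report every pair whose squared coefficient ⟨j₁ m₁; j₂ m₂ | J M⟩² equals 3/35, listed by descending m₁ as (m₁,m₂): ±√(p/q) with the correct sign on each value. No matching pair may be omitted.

Admissible pairs with m₁+m₂ = M = 1/2: (-3/2,2), (-1/2,1), (1/2,0), (3/2,-1)
  (m₁,m₂)=(3/2,-1): CG² = 27/70, CG = +√(27/70)
  (m₁,m₂)=(1/2,0): CG² = 3/35, CG = +√(3/35)   ← matches the target
  (m₁,m₂)=(-1/2,1): CG² = 5/14, CG = −√(5/14)
  (m₁,m₂)=(-3/2,2): CG² = 6/35, CG = −√(6/35)
Pairs with CG² = 3/35: (1/2,0): +√(3/35)

(1/2,0): +√(3/35)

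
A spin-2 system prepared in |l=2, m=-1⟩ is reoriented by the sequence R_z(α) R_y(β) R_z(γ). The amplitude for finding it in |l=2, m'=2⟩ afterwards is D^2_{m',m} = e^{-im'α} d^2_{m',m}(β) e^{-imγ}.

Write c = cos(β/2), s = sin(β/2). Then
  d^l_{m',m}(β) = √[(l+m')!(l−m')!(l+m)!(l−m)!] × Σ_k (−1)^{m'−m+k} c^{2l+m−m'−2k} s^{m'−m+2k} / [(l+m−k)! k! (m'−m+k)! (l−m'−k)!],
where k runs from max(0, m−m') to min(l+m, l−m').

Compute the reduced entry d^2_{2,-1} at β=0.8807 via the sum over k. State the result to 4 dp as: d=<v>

d=-0.1401

d^2_{2,-1}(β=0.8807) via the finite sum:
Half-angle: c=0.904603, s=0.426256. N=√(24·1·1·6)=12.000000
k: max(0,(-1)−(2))=0 … min(2+(-1),2−(2))=0
  k=0: (−1)^3·12.0000/(6)·0.9046^1·0.4263^3 = -0.140120
d^2_{2,-1}(0.8807) = -0.140120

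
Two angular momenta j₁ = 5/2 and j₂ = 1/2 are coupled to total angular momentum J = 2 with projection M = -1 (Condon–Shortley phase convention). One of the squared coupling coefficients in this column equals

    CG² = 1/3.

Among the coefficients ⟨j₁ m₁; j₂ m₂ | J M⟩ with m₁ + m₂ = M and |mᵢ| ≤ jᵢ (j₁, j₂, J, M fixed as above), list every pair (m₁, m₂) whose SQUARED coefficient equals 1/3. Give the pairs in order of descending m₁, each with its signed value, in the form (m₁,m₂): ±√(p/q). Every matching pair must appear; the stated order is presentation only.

(-1/2,-1/2): +√(1/3)

Admissible pairs with m₁+m₂ = M = -1: (-3/2,1/2), (-1/2,-1/2)
  (m₁,m₂)=(-1/2,-1/2): CG² = 1/3, CG = +√(1/3)   ← matches the target
  (m₁,m₂)=(-3/2,1/2): CG² = 2/3, CG = −√(2/3)
Pairs with CG² = 1/3: (-1/2,-1/2): +√(1/3)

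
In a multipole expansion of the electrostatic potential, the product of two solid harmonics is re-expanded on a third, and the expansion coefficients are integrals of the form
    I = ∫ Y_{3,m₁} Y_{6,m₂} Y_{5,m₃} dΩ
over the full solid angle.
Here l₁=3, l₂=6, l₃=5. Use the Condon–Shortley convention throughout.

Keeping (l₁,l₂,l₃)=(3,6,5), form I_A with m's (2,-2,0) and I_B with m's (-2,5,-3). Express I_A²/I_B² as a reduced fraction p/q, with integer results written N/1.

Shared (l₁,l₂,l₃)=(3,6,5): N and (l;000)² cancel in I_A²/I_B².
A: Δ = 4!·2!·8!/15! = 1/675675; Racah Σ t=0..1: t=0:+1/13824 t=1:−1/8640 = -1/23040; ⇒ 3j(3 6 5; 2 -2 0)² = 2/429, sgn +1
B: Δ = 4!·2!·8!/15! = 1/675675; Racah Σ t=3..4: t=3:−1/483840 t=4:+1/120960 = 1/161280; ⇒ 3j(3 6 5; -2 5 -3)² = 2/91, sgn +1
I_A²/I_B² = (2/429)/(2/91) = 7/33

7/33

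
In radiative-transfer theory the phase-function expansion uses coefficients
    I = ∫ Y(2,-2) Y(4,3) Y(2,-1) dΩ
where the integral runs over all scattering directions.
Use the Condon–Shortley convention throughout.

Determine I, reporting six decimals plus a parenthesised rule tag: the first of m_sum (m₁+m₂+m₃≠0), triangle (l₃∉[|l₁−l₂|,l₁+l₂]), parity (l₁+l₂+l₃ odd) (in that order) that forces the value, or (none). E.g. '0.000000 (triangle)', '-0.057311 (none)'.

Rules hold: Σm=0, L=8 even, 2≤2≤6.
N = 5·9·5 = 225
Δ = 4!·0!·4!/9! = 1/630
Racah Σ t=2..2: t=2:+1/16 = 1/16
⇒ 3j(2 4 2; 0 0 0)² = 2/35, sgn +1
Racah Σ t=4..4: t=4:+1/144 = 1/144
⇒ 3j(2 4 2; -2 3 -1)² = 1/18, sgn -1
4πI² = N·(3j₀)²·(3jₘ)² = 5/7
I = -1·√(0.714286/4π) = -0.23841361
No selection rule forces the value: the integral is nonzero (none).

-0.238414 (none)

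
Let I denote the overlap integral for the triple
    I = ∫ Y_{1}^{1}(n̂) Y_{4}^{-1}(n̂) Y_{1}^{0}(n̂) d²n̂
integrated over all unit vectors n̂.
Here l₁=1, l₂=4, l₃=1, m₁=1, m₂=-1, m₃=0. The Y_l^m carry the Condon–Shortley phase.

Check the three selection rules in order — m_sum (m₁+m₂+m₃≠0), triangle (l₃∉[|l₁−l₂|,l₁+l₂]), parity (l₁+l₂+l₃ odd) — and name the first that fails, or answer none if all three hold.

m₁+m₂+m₃ = 1 − 1 + 0 = 0  ✓
triangle: need |l₁−l₂| ≤ l₃ ≤ l₁+l₂ = [3,5]; l₃=1 is outside  ✗
parity: l₁+l₂+l₃ = 6 is even

triangle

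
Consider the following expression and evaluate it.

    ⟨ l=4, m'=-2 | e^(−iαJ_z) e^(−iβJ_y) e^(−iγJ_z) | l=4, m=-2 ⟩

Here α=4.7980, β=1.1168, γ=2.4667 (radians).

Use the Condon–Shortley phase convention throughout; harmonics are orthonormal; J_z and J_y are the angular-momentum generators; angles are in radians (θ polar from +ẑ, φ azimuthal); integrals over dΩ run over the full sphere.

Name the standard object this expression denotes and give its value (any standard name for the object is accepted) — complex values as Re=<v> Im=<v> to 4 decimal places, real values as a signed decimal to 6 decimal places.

This is a Wigner D-matrix element — the rotation-matrix element ⟨l m'| R(α,β,γ) |l m⟩ in the angular-momentum basis.
D^4_{-2,-2}(4.7980,1.1168,2.4667) = e^{-i·-2·4.7980}·d^4_{-2,-2}(1.1168)·e^{-i·-2·2.4667}. Compute d first:
c=cos(1.116800/2)=0.848104, s=sin(1.116800/2)=0.529830; N=√[2·720·2·720]=1440.000000
k∈{0,1,2} keeps every argument non-negative
  k=0: (−1)^0·1440.0000/(1440)·0.8481^8·0.5298^0 = +0.267666
  k=1: (−1)^1·1440.0000/(120)·0.8481^6·0.5298^2 = -1.253570
  k=2: (−1)^2·1440.0000/(96)·0.8481^4·0.5298^4 = +0.611552
d^4_{-2,-2}(1.1168) = +0.267666 -1.253570 +0.611552 = -0.374352
Attach z-rotation phases: D = e^{-i(-2)(4.7980)}·(-0.374352)·e^{-i(-2)(2.4667)} = +0.143097-0.345923i

Wigner D-matrix element, Re=0.1431 Im=-0.3459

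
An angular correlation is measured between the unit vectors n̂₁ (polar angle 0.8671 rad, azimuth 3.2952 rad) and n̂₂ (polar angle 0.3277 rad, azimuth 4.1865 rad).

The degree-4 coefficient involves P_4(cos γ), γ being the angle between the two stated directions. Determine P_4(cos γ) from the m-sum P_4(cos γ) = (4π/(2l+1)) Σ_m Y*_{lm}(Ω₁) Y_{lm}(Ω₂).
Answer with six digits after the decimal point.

-0.317345

Term-by-term m-sum for l=4 (normalisation 4π/9 = 1.396263):
  m=-4: (0.12220 + 0.08622j) × (-0.00241 + 0.00409j) = -0.00065 + 0.00029j  (running Σ = -0.00065 + 0.00029j)
  m=-3: (-0.32153 - 0.15963j) × (0.03951 + 0.00027j) = -0.01266 - 0.00640j  (running Σ = -0.01331 - 0.00610j)
  m=-2: (0.35787 + 0.11354j) × (-0.09068 - 0.15873j) = -0.01443 - 0.06710j  (running Σ = -0.02774 - 0.07320j)
  m=-1: (0.01600 + 0.00248j) × (-0.23700 + 0.40833j) = -0.00480 + 0.00595j  (running Σ = -0.03254 - 0.06726j)
  m=0: (-0.36233 + 0.00000j) × (0.44766 + 0.00000j) = -0.16220 + 0.00000j  (running Σ = -0.19474 - 0.06726j)
  m=1: (-0.01600 + 0.00248j) × (0.23700 + 0.40833j) = -0.00480 - 0.00595j  (running Σ = -0.19954 - 0.07320j)
  m=2: (0.35787 - 0.11354j) × (-0.09068 + 0.15873j) = -0.01443 + 0.06710j  (running Σ = -0.21397 - 0.00610j)
  m=3: (0.32153 - 0.15963j) × (-0.03951 + 0.00027j) = -0.01266 + 0.00640j  (running Σ = -0.22663 + 0.00029j)
  m=4: (0.12220 - 0.08622j) × (-0.00241 - 0.00409j) = -0.00065 - 0.00029j  (running Σ = -0.22728 + 0.00000j)
Accumulated sum -0.22728 + 0.00000j; after 4π/(2l+1) scaling, -0.31734 + 0.00000j ⇒ P_4 = -0.317345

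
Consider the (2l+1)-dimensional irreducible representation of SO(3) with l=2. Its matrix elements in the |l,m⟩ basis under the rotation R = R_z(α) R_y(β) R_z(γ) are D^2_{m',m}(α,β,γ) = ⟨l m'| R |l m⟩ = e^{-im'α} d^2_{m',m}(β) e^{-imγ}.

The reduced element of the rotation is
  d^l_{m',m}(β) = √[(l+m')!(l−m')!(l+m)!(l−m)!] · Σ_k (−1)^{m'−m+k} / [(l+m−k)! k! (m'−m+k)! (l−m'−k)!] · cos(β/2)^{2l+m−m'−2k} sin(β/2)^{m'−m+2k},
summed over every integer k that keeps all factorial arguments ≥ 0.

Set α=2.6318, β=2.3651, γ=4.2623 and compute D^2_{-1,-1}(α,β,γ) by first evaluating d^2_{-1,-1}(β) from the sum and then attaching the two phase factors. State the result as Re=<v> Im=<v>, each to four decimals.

Split into d^2_{-1,-1}(β=2.3651) × two z-phases.
c=cos(2.365100/2)=0.378566, s=sin(2.365100/2)=0.925574; N=√[1·6·1·6]=6.000000
k: max(0,(-1)−(-1))=0 … min(2+(-1),2−(-1))=1
  k=0: (−1)^0·6.0000/(6)·0.3786^4·0.9256^0 = +0.020538
  k=1: (−1)^1·6.0000/(2)·0.3786^2·0.9256^2 = -0.368321
d^2_{-1,-1}(2.3651) = +0.020538 -0.368321 = -0.347783
Attach z-rotation phases: D = e^{-i(-1)(2.6318)}·(-0.347783)·e^{-i(-1)(4.2623)} = -0.284877-0.199494i

Re=-0.2849 Im=-0.1995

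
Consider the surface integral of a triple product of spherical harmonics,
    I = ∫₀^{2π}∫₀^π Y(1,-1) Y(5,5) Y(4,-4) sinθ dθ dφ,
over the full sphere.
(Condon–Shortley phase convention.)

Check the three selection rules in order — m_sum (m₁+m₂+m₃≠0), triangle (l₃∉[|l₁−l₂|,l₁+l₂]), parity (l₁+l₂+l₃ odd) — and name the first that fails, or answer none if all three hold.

none

m₁+m₂+m₃ = -1 + 5 − 4 = 0  ✓
triangle: |1−5|=4 ≤ l₃=4 ≤ 1+5=6  ✓
parity: l₁+l₂+l₃ = 10 is even  ✓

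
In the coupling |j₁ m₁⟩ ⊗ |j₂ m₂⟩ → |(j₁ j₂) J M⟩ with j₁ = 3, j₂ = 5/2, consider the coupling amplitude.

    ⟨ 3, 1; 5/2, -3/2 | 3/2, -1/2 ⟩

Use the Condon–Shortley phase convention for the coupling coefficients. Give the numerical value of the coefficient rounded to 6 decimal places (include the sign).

√[4·4!2!1!/8! · 4!2!1!4!1!2!] = √(384/35)
  +(−1)^0/∏(0,4,2,1,0,0)! = 1/48  (running 1/48)
  +(−1)^1/∏(1,3,1,0,1,1)! = -1/6  (running -7/48)
⟨..|..⟩ = √(384/35)·(-7/48) = -0.483046

-0.483046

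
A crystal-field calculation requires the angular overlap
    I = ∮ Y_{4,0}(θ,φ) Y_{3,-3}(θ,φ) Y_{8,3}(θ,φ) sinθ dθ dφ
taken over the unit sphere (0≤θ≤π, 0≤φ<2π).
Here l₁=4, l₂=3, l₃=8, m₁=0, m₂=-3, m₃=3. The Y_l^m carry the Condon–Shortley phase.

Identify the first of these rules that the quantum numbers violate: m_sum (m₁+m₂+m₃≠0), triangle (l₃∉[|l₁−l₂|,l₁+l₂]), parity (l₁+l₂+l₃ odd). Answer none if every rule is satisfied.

Σmᵢ = 0  ✓
l₃∈[|l₁−l₂|,l₁+l₂]=[1,7] required, l₃=8 fails  ✗
Σlᵢ = 15 ⇒ odd

triangle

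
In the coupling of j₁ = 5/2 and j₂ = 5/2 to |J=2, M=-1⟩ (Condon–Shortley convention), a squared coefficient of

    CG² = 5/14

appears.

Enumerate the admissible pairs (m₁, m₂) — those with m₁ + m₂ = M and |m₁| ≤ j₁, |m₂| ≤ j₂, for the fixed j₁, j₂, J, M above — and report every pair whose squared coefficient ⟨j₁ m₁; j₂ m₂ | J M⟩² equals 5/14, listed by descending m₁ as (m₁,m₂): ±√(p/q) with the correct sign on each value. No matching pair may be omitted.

Admissible pairs with m₁+m₂ = M = -1: (-5/2,3/2), (-3/2,1/2), (-1/2,-1/2), (1/2,-3/2), (3/2,-5/2)
  (m₁,m₂)=(3/2,-5/2): CG² = 5/14, CG = +√(5/14)   ← matches the target
  (m₁,m₂)=(1/2,-3/2): CG² = 1/7, CG = −√(1/7)
  (m₁,m₂)=(-1/2,-1/2): CG² = 0/1, CG = 0
  (m₁,m₂)=(-3/2,1/2): CG² = 1/7, CG = +√(1/7)
  (m₁,m₂)=(-5/2,3/2): CG² = 5/14, CG = −√(5/14)   ← matches the target
Pairs with CG² = 5/14: (3/2,-5/2): +√(5/14); (-5/2,3/2): −√(5/14)

(3/2,-5/2): +√(5/14); (-5/2,3/2): −√(5/14)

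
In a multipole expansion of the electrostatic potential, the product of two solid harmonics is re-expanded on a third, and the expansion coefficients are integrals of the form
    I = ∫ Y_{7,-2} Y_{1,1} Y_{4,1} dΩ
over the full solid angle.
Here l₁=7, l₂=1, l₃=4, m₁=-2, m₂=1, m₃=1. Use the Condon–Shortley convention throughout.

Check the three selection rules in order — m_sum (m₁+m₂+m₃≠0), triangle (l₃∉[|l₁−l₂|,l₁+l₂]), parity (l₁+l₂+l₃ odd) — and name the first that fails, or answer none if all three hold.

triangle

azimuthal sum: -2 + 1 + 1 = 0  ✓
l₃ must lie in [6,8]; have l₃=4  ✗
L = 7 + 1 + 4 = 12 (even)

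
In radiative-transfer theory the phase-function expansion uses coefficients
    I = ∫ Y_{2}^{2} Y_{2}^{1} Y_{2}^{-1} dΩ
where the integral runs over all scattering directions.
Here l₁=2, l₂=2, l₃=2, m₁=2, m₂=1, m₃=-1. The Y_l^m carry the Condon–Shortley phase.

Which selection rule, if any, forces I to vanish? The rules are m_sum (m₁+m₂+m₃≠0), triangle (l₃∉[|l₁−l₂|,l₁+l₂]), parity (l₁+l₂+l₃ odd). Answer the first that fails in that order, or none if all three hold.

m₁+m₂+m₃ = 2 + 1 − 1 = 2  ✗
triangle: |2−2|=0 ≤ l₃=2 ≤ 2+2=4
parity: l₁+l₂+l₃ = 6 is even

m_sum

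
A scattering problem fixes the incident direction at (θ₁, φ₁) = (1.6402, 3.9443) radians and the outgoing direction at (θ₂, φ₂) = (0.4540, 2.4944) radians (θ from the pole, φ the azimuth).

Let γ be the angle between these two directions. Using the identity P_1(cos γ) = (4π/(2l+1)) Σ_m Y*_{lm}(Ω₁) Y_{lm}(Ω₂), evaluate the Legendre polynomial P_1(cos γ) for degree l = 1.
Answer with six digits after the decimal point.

-0.009559

Addition theorem: P_1(cos γ) = (4π/3) Σ_m Y*_{lm}(Ω₁) Y_{lm}(Ω₂), m = −1…1:
  [-1]  conj(Y_{1,-1})(Ω₁) = (-0.239458, -0.247895) ; Y_{1,-1}(Ω₂) = (-0.120881, -0.091360) ; Δ = (0.006298, 0.051842)
  [+0]  conj(Y_{1,0})(Ω₁) = (-0.033884, -0.000000) ; Y_{1,0}(Ω₂) = (0.439107, 0.000000) ; Δ = (-0.014879, -0.000000)
  [+1]  conj(Y_{1,1})(Ω₁) = (0.239458, -0.247895) ; Y_{1,1}(Ω₂) = (0.120881, -0.091360) ; Δ = (0.006298, -0.051842)
Σ over m = (-0.002282, 0.000000); ×(4π/3) → (-0.009559, 0.000000). Real part: -0.009559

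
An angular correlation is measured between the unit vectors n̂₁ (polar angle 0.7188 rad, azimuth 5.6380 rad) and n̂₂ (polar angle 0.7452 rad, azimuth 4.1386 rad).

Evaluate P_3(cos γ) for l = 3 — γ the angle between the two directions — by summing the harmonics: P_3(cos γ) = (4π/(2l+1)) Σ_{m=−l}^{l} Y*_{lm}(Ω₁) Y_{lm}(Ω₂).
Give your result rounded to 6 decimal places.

Term-by-term m-sum for l=3 (normalisation 4π/7 = 1.795196):
  term(m=-3) = -0.003294-0.015144i   from Y*(Ω₁)=-0.042495-0.111287i, Y(Ω₂)=+0.128631+0.019516i
  term(m=-2) = -0.114016+0.016392i   from Y*(Ω₁)=+0.092301-0.320472i, Y(Ω₂)=-0.141852-0.314921i
  term(m=-1) = +0.010366+0.144946i   from Y*(Ω₁)=+0.311499-0.234445i, Y(Ω₂)=-0.202326+0.313039i
  term(m=+0) = +0.003872+0.000000i   from Y*(Ω₁)=-0.047181-0.000000i, Y(Ω₂)=-0.082068+0.000000i
  term(m=+1) = +0.010366-0.144946i   from Y*(Ω₁)=-0.311499-0.234445i, Y(Ω₂)=+0.202326+0.313039i
  term(m=+2) = -0.114016-0.016392i   from Y*(Ω₁)=+0.092301+0.320472i, Y(Ω₂)=-0.141852+0.314921i
  term(m=+3) = -0.003294+0.015144i   from Y*(Ω₁)=+0.042495-0.111287i, Y(Ω₂)=-0.128631+0.019516i
Σ over m = -0.210017+0.000000i; ×(4π/7) → -0.377022+0.000000i. Real part: -0.377022

-0.377022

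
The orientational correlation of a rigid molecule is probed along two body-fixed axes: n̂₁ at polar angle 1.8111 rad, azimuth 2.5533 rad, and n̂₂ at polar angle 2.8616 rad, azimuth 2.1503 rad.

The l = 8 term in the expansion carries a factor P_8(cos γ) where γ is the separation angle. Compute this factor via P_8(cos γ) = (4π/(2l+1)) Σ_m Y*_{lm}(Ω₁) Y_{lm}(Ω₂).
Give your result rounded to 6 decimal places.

-0.137480

Addition theorem: P_8(cos γ) = (4π/17) Σ_m Y*_{lm}(Ω₁) Y_{lm}(Ω₂), m = −8…8:
  m=-8: Y*=(-0.002469, 0.408193)  Y=(-0.000001, 0.000017)  product (-0.000007, -0.000001)
  m=-7: Y*=(-0.224041, 0.331490)  Y=(0.000193, 0.000149)  product (-0.000093, 0.000031)
  m=-6: Y*=(0.043979, -0.017983)  Y=(0.002035, -0.000709)  product (0.000077, -0.000068)
  m=-5: Y*=(0.352525, 0.071508)  Y=(0.003304, -0.013266)  product (0.002113, -0.004440)
  m=-4: Y*=(0.056065, 0.056405)  Y=(-0.043492, -0.046947)  product (0.000210, -0.005085)
  m=-3: Y*=(-0.060702, -0.308830)  Y=(-0.214086, 0.036246)  product (0.024189, 0.063916)
  m=-2: Y*=(0.051001, -0.122602)  Y=(-0.198795, 0.455158)  product (0.045665, 0.047586)
  m=-1: Y*=(-0.241297, 0.160966)  Y=(0.336761, 0.514564)  product (-0.164086, -0.069956)
  m=+0: Y*=(-0.147682, -0.000000)  Y=(0.014359, 0.000000)  product (-0.002121, -0.000000)
  m=+1: Y*=(0.241297, 0.160966)  Y=(-0.336761, 0.514564)  product (-0.164086, 0.069956)
  m=+2: Y*=(0.051001, 0.122602)  Y=(-0.198795, -0.455158)  product (0.045665, -0.047586)
  m=+3: Y*=(0.060702, -0.308830)  Y=(0.214086, 0.036246)  product (0.024189, -0.063916)
  m=+4: Y*=(0.056065, -0.056405)  Y=(-0.043492, 0.046947)  product (0.000210, 0.005085)
  m=+5: Y*=(-0.352525, 0.071508)  Y=(-0.003304, -0.013266)  product (0.002113, 0.004440)
  m=+6: Y*=(0.043979, 0.017983)  Y=(0.002035, 0.000709)  product (0.000077, 0.000068)
  m=+7: Y*=(0.224041, 0.331490)  Y=(-0.000193, 0.000149)  product (-0.000093, -0.000031)
  m=+8: Y*=(-0.002469, -0.408193)  Y=(-0.000001, -0.000017)  product (-0.000007, 0.000001)
Accumulated sum (-0.185985, -0.000000); after 4π/(2l+1) scaling, (-0.137480, -0.000000) ⇒ P_8 = -0.137480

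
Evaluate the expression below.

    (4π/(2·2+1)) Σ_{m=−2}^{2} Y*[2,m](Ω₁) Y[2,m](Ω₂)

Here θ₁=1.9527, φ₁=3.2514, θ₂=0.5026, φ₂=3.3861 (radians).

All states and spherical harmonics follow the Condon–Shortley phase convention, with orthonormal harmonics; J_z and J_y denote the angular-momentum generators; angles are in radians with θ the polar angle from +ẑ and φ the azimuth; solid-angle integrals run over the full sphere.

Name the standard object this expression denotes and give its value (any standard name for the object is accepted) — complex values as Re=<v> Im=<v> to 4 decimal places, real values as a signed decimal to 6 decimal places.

Legendre polynomial (addition theorem), -0.479692

This sum is the spherical-harmonic addition theorem: it equals the Legendre polynomial P_l(cos γ) of the angle γ between the two directions.
Term-by-term m-sum for l=2 (normalisation 4π/5 = 2.513274):
  term(m=-2) = 0.02874 - 0.00793j   from Y*(Ω₁)=0.32463 + 0.07246j, Y(Ω₂)=0.07913 - 0.04210j
  term(m=-1) = -0.08634 + 0.01170j   from Y*(Ω₁)=0.26557 + 0.02928j, Y(Ω₂)=-0.31642 + 0.07895j
  term(m=+0) = -0.07566 + 0.00000j   from Y*(Ω₁)=-0.18397 + 0.00000j, Y(Ω₂)=0.41123 + 0.00000j
  term(m=+1) = -0.08634 - 0.01170j   from Y*(Ω₁)=-0.26557 + 0.02928j, Y(Ω₂)=0.31642 + 0.07895j
  term(m=+2) = 0.02874 + 0.00793j   from Y*(Ω₁)=0.32463 - 0.07246j, Y(Ω₂)=0.07913 + 0.04210j
Σ over m = -0.19086 + 0.00000j; ×(4π/5) → -0.47969 + 0.00000j. Real part: -0.479692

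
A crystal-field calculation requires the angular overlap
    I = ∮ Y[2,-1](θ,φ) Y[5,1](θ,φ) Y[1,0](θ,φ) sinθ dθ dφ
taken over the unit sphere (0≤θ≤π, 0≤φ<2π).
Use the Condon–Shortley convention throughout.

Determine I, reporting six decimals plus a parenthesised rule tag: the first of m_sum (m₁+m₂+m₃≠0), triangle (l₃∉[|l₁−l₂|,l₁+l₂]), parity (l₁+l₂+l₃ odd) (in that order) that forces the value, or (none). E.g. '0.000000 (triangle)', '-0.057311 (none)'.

0.000000 (triangle)

|2−5|≤1≤2+5 violated ⇒ I = 0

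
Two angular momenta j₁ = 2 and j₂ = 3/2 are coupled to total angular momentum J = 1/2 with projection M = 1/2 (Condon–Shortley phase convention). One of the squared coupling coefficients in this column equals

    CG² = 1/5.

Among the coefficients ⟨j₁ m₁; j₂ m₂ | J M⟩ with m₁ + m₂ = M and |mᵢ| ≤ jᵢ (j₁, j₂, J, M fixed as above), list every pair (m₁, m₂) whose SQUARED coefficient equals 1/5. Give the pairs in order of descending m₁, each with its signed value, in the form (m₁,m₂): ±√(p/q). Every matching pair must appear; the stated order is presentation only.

(0,1/2): +√(1/5)

Admissible pairs with m₁+m₂ = M = 1/2: (-1,3/2), (0,1/2), (1,-1/2), (2,-3/2)
  (m₁,m₂)=(2,-3/2): CG² = 2/5, CG = +√(2/5)
  (m₁,m₂)=(1,-1/2): CG² = 3/10, CG = −√(3/10)
  (m₁,m₂)=(0,1/2): CG² = 1/5, CG = +√(1/5)   ← matches the target
  (m₁,m₂)=(-1,3/2): CG² = 1/10, CG = −√(1/10)
Pairs with CG² = 1/5: (0,1/2): +√(1/5)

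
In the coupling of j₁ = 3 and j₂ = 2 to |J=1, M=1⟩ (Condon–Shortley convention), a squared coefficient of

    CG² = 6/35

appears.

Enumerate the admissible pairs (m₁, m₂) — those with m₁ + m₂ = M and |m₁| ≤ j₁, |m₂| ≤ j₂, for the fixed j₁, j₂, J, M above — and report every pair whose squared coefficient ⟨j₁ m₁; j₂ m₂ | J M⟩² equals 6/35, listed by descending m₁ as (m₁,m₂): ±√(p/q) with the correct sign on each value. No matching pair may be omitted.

(1,0): +√(6/35)

Admissible pairs with m₁+m₂ = M = 1: (-1,2), (0,1), (1,0), (2,-1), (3,-2)
  (m₁,m₂)=(3,-2): CG² = 3/7, CG = +√(3/7)
  (m₁,m₂)=(2,-1): CG² = 2/7, CG = −√(2/7)
  (m₁,m₂)=(1,0): CG² = 6/35, CG = +√(6/35)   ← matches the target
  (m₁,m₂)=(0,1): CG² = 3/35, CG = −√(3/35)
  (m₁,m₂)=(-1,2): CG² = 1/35, CG = +√(1/35)
Pairs with CG² = 6/35: (1,0): +√(6/35)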